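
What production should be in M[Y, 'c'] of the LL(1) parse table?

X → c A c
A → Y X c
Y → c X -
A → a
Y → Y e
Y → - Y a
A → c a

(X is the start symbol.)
Y → c X -, Y → Y e

To find M[Y, 'c'], we find productions for Y where 'c' is in the predict set (PREDICT(N → α) = (FIRST(α) \ {ε}) ∪ (FOLLOW(N) if α ⇒* ε)).

Relevant sets:
  FIRST(Y) = { '-', 'c' }

Y → c X -: PREDICT = { 'c' }
  'c' is in predict set, so this production goes in M[Y, 'c']
Y → Y e: PREDICT = { '-', 'c' }
  'c' is in predict set, so this production goes in M[Y, 'c']
Y → - Y a: PREDICT = { '-' }

M[Y, 'c'] = Y → c X -, Y → Y e  (a multiply-defined cell — the grammar is not LL(1))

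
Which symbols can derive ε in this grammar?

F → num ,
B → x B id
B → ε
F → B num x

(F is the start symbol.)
A non-terminal is nullable if it can derive ε (the empty string): either it has an ε-production, or it has a production whose right-hand side consists entirely of nullable non-terminals.

ε-productions: B → ε
So B is immediately nullable.
No further non-terminal can be added: every production for the remaining non-terminals contains a terminal or a non-nullable non-terminal.
Nullable = { 'B' }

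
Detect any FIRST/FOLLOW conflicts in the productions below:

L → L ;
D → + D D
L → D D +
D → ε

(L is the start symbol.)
Yes. D → '+' D D with FOLLOW(D) on { '+' }

Nullable non-terminals: D.

D: nullable alternative(s) D → ε; FOLLOW(D) = { '+' }
  D → + D D: FIRST \ {ε} = { '+' } — overlaps FOLLOW(D) on { '+' }: CONFLICT
  D → ε: FIRST \ {ε} = { } — this is the only nullable alternative, skip

L has no nullable alternative, so no FIRST/FOLLOW check is needed there.

So the grammar has 1 FIRST/FOLLOW conflict (marked CONFLICT above).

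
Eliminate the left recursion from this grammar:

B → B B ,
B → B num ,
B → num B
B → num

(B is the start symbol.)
B is directly left-recursive. The standard transformation for
  A → A α₁ | ... | A α_m | β₁ | ... | β_n
is
  A  → β₁ A' | ... | β_n A'
  A' → α₁ A' | ... | α_m A' | ε

B → num B becomes B → num B B'
B → num becomes B → num B'
B → B B , becomes B' → B , B'
B → B num , becomes B' → num , B'
Add B' → ε

Resulting grammar:
B → num B B'
B → num B'
B' → B , B'
B' → num , B'
B' → ε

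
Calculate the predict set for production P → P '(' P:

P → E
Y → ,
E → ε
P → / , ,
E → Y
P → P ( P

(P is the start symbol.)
PREDICT(P → P '(' P) = (FIRST(RHS) \ {ε}) ∪ (FOLLOW(P) if ε ∈ FIRST(RHS), i.e. RHS ⇒* ε)
FIRST(P) = { '(', ',', '/', ε }
FIRST(P '(' P) = { '(', ',', '/' }
ε ∉ FIRST(P '(' P), so FOLLOW(P) is not added.
PREDICT(P → P '(' P) = { '(', ',', '/' }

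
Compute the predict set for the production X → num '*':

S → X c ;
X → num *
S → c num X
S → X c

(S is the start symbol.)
PREDICT(X → num '*') = (FIRST(RHS) \ {ε}) ∪ (FOLLOW(X) if ε ∈ FIRST(RHS), i.e. RHS ⇒* ε)
FIRST(num '*') = { 'num' }
ε ∉ FIRST(num '*'), so FOLLOW(X) is not added.
PREDICT(X → num '*') = { 'num' }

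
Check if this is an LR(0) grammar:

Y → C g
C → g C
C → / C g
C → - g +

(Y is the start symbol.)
Yes, the grammar is LR(0)

Augment with Y' → Y and build the canonical LR(0) collection (I0 = CLOSURE({[Y' → . Y]}), then GOTO on every symbol after a dot until no new states appear). It has 12 states:
  I0: { [C → . - g +], [C → . / C g], [C → . g C], [Y → . C g], [Y' → . Y] }  — shift
  I1: { [C → - . g +] }  — shift
  I2: { [C → . - g +], [C → . / C g], [C → . g C], [C → / . C g] }  — shift
  I3: { [Y → C . g] }  — shift
  I4: { [Y' → Y .] }  — accept
  I5: { [C → . - g +], [C → . / C g], [C → . g C], [C → g . C] }  — shift
  I6: { [C → g C .] }  — reduce
  I7: { [Y → C g .] }  — reduce
  I8: { [C → / C . g] }  — shift
  I9: { [C → / C g .] }  — reduce
  I10: { [C → - g . +] }  — shift
  I11: { [C → - g + .] }  — reduce

Every state is either a pure shift/goto state or contains exactly one complete item and nothing to shift — no conflicts. The grammar is LR(0).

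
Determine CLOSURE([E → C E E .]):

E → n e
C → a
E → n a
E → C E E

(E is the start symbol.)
Start with: [E → C E E .]
The dot is at the end, so nothing is added.

CLOSURE = { [E → C E E .] }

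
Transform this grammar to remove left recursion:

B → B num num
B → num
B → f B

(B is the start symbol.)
B → num B'
B → f B B'
B' → num num B'
B' → ε

B is directly left-recursive. The standard transformation for
  A → A α₁ | ... | A α_m | β₁ | ... | β_n
is
  A  → β₁ A' | ... | β_n A'
  A' → α₁ A' | ... | α_m A' | ε

B → num becomes B → num B'
B → f B becomes B → f B B'
B → B num num becomes B' → num num B'
Add B' → ε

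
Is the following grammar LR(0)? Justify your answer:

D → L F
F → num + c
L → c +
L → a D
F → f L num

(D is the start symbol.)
Yes, the grammar is LR(0)

Augment with D' → D and build the canonical LR(0) collection (I0 = CLOSURE({[D' → . D]}), then GOTO on every symbol after a dot until no new states appear). It has 14 states:
  I0: { [D → . L F], [D' → . D], [L → . a D], [L → . c +] }  — shift
  I1: { [D' → D .] }  — accept
  I2: { [D → L . F], [F → . f L num], [F → . num + c] }  — shift
  I3: { [D → . L F], [L → . a D], [L → . c +], [L → a . D] }  — shift
  I4: { [L → c . +] }  — shift
  I5: { [L → c + .] }  — reduce
  I6: { [L → a D .] }  — reduce
  I7: { [D → L F .] }  — reduce
  I8: { [F → f . L num], [L → . a D], [L → . c +] }  — shift
  I9: { [F → num . + c] }  — shift
  I10: { [F → num + . c] }  — shift
  I11: { [F → num + c .] }  — reduce
  I12: { [F → f L . num] }  — shift
  I13: { [F → f L num .] }  — reduce

Every state is either a pure shift/goto state or contains exactly one complete item and nothing to shift — no conflicts. The grammar is LR(0).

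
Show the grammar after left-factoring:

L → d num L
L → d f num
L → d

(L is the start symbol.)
Left-factoring transforms A → αβ₁ | αβ₂ into A → αA' and A' → β₁ | β₂
(α is the longest common prefix among the alternatives). Repeat until
no nonterminal has two alternatives with a common prefix.

Round 1: L has alternatives sharing prefix 'd'. Introduce L': L → d L'
  Add: L' → num L
  Add: L' → f num
  Add: L' → ε

No remaining common prefixes — done.

Resulting grammar:
L → d L'
L' → num L
L' → f num
L' → ε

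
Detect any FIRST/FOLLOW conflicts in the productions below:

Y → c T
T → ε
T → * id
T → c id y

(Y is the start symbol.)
No FIRST/FOLLOW conflicts.

A FIRST/FOLLOW conflict occurs when a non-terminal N has a nullable alternative N → β (β ⇒* ε) and another alternative N → α with FIRST(α) ∩ FOLLOW(N) ≠ ∅: on such a lookahead the parser cannot decide between expanding α and letting N vanish via β.

Nullable non-terminals: T.

T: nullable alternative(s) T → ε; FOLLOW(T) = { $ }
  T → ε: FIRST \ {ε} = { } — this is the only nullable alternative, skip
  T → * id: FIRST \ {ε} = { '*' } — disjoint from FOLLOW(T)
  T → c id y: FIRST \ {ε} = { 'c' } — disjoint from FOLLOW(T)

Y has no nullable alternative, so no FIRST/FOLLOW check is needed there.

No FIRST/FOLLOW conflicts found.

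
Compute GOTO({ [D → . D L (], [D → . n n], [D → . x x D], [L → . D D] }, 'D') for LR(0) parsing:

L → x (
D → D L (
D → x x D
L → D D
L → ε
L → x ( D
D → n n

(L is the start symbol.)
{ [D → . D L (], [D → . n n], [D → . x x D], [D → D . L (], [L → . D D], [L → . x ( D], [L → . x (], [L → .], [L → D . D] }

GOTO(I, 'D') = CLOSURE({ [A → αX.β] : [A → α.Xβ] ∈ I, X = 'D' })

Items with dot before 'D', with the dot advanced:
  [D → . D L (] → [D → D . L (]
  [L → . D D] → [L → D . D]
Closure of the advanced items:
  [D → D . L (] has the dot before L: add [L → . x (], [L → . D D], [L → .], [L → . x ( D]
  [L → D . D] has the dot before D: add [D → . D L (], [D → . x x D], [D → . n n]

GOTO = { [D → . D L (], [D → . n n], [D → . x x D], [D → D . L (], [L → . D D], [L → . x ( D], [L → . x (], [L → .], [L → D . D] }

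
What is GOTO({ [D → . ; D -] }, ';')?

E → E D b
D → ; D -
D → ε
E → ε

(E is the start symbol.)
{ [D → . ; D -], [D → .], [D → ; . D -] }

GOTO(I, ';') = CLOSURE({ [A → αX.β] : [A → α.Xβ] ∈ I, X = ';' })

Items with dot before ';', with the dot advanced:
  [D → . ; D -] → [D → ; . D -]
Closure of the advanced items:
  [D → ; . D -] has the dot before D: add [D → . ; D -], [D → .]

GOTO = { [D → . ; D -], [D → .], [D → ; . D -] }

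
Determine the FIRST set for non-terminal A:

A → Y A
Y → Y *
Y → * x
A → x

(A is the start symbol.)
{ '*', 'x' }

FIRST sets of the other non-terminals involved (by the same procedure, iterated to a fixed point):
  FIRST(Y) = { '*' }

From A → Y A:
  - Y is a non-terminal: add FIRST(Y) \ {ε} = { '*' }
    Y is not nullable, so stop
From A → x:
  - x is a terminal: add 'x' and stop

Collecting: FIRST(A) = { '*', 'x' }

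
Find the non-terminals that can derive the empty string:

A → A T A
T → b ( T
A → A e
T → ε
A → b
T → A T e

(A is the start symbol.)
A non-terminal is nullable if it can derive ε (the empty string): either it has an ε-production, or it has a production whose right-hand side consists entirely of nullable non-terminals.

ε-productions: T → ε
So T is immediately nullable.
No further non-terminal can be added: every production for the remaining non-terminals contains a terminal or a non-nullable non-terminal.
Nullable = { 'T' }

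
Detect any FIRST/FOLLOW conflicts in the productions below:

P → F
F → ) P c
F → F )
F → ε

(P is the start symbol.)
A FIRST/FOLLOW conflict occurs when a non-terminal N has a nullable alternative N → β (β ⇒* ε) and another alternative N → α with FIRST(α) ∩ FOLLOW(N) ≠ ∅: on such a lookahead the parser cannot decide between expanding α and letting N vanish via β.

Nullable non-terminals: F, P.
FIRST sets used below: FIRST(F) = { ')', ε }

F: nullable alternative(s) F → ε; FOLLOW(F) = { $, ')', 'c' }
  F → ) P c: FIRST \ {ε} = { ')' } — overlaps FOLLOW(F) on { ')' }: CONFLICT
  F → F ): FIRST \ {ε} = { ')' } — overlaps FOLLOW(F) on { ')' }: CONFLICT
  F → ε: FIRST \ {ε} = { } — this is the only nullable alternative, skip
P has a nullable alternative but only one production, so nothing to check.

So the grammar has 2 FIRST/FOLLOW conflicts (marked CONFLICT above).

Answer: Yes. F → ')' P c with FOLLOW(F) on { ')' }; F → F ')' with FOLLOW(F) on { ')' }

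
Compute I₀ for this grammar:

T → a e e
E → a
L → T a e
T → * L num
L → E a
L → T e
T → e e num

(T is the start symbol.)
{ [T → . * L num], [T → . a e e], [T → . e e num], [T' → . T] }

First, augment the grammar with T' → T
I₀ = CLOSURE({ [T' → . T] }):
  [T' → . T] has the dot before T: add [T → . a e e], [T → . * L num], [T → . e e num]
No further items can be added.

I₀ = { [T → . * L num], [T → . a e e], [T → . e e num], [T' → . T] }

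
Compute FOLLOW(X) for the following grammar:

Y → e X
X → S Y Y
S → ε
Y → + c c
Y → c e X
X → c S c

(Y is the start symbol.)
{ $, '+', 'c', 'e' }

In Y → e X: X is at the end, add FOLLOW(Y)
In Y → c e X: X is at the end, add FOLLOW(Y)

The FOLLOW sets referred to above (computed the same way, to a fixed point):
  FOLLOW(Y) = { $, '+', 'c', 'e' }

Taking the union: FOLLOW(X) = { $, '+', 'c', 'e' }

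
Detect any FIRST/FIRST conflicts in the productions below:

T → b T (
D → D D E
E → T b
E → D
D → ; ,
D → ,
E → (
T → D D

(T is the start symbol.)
Yes. D → D D E / D → ';' ',' on { ';' }; D → D D E / D → ',' on { ',' }; E → T b / E → D on { ',', ';' }

FIRST sets of the non-terminals at (or reachable through a nullable prefix from) the front of some alternative:
  FIRST(D) = { ',', ';' }
  FIRST(T) = { ',', ';', 'b' }

Productions for T:
  T → b T (: FIRST = { 'b' }
  T → D D: FIRST = { ',', ';' }
Productions for D:
  D → D D E: FIRST = { ',', ';' }
  D → ; ,: FIRST = { ';' }
  D → ,: FIRST = { ',' }
Productions for E:
  E → T b: FIRST = { ',', ';', 'b' }
  E → D: FIRST = { ',', ';' }
  E → (: FIRST = { '(' }

Conflict for D: D → D D E and D → ; ,
  Overlap: { ';' }
Conflict for D: D → D D E and D → ,
  Overlap: { ',' }
Conflict for E: E → T b and E → D
  Overlap: { ',', ';' }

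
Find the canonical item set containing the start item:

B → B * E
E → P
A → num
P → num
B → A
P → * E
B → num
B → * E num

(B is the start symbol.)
{ [A → . num], [B → . * E num], [B → . A], [B → . B * E], [B → . num], [B' → . B] }

First, augment the grammar with B' → B
I₀ = CLOSURE({ [B' → . B] }):
  [B' → . B] has the dot before B: add [B → . B * E], [B → . A], [B → . num], [B → . * E num]
  [B → . A] has the dot before A: add [A → . num]
No further items can be added.

I₀ = { [A → . num], [B → . * E num], [B → . A], [B → . B * E], [B → . num], [B' → . B] }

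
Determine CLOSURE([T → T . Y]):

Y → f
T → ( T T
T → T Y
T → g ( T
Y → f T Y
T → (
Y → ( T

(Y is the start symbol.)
{ [T → T . Y], [Y → . ( T], [Y → . f T Y], [Y → . f] }

Start with: [T → T . Y]
  [T → T . Y] has the dot before Y: add [Y → . f], [Y → . f T Y], [Y → . ( T]
No further items can be added.

CLOSURE = { [T → T . Y], [Y → . ( T], [Y → . f T Y], [Y → . f] }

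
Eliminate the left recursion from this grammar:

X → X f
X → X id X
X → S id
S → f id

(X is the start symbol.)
X → S id X'
X' → f X'
X' → id X X'
X' → ε
S → f id

X is directly left-recursive. The standard transformation for
  A → A α₁ | ... | A α_m | β₁ | ... | β_n
is
  A  → β₁ A' | ... | β_n A'
  A' → α₁ A' | ... | α_m A' | ε

X → S id becomes X → S id X'
X → X f becomes X' → f X'
X → X id X becomes X' → id X X'
Add X' → ε

Productions for other non-terminals are unchanged:
  S → f id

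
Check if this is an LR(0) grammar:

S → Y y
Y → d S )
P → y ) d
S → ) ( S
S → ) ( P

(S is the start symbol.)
Yes, the grammar is LR(0)

A grammar is LR(0) if no state in the canonical LR(0) collection has:
  - both a shift item (dot before a terminal) and a complete item (shift-reduce conflict), or
  - two or more complete items (reduce-reduce conflict; the accept item [S' → S .] counts as a complete item here).

Augment with S' → S and build the canonical LR(0) collection (I0 = CLOSURE({[S' → . S]}), then GOTO on every symbol after a dot until no new states appear). It has 14 states:
  I0: { [S → . ) ( P], [S → . ) ( S], [S → . Y y], [S' → . S], [Y → . d S )] }  — shift
  I1: { [S → ) . ( P], [S → ) . ( S] }  — shift
  I2: { [S' → S .] }  — accept
  I3: { [S → Y . y] }  — shift
  I4: { [S → . ) ( P], [S → . ) ( S], [S → . Y y], [Y → . d S )], [Y → d . S )] }  — shift
  I5: { [Y → d S . )] }  — shift
  I6: { [Y → d S ) .] }  — reduce
  I7: { [S → Y y .] }  — reduce
  I8: { [P → . y ) d], [S → ) ( . P], [S → ) ( . S], [S → . ) ( P], [S → . ) ( S], [S → . Y y], [Y → . d S )] }  — shift
  I9: { [S → ) ( P .] }  — reduce
  I10: { [S → ) ( S .] }  — reduce
  I11: { [P → y . ) d] }  — shift
  I12: { [P → y ) . d] }  — shift
  I13: { [P → y ) d .] }  — reduce

Every state is either a pure shift/goto state or contains exactly one complete item and nothing to shift — no conflicts. The grammar is LR(0).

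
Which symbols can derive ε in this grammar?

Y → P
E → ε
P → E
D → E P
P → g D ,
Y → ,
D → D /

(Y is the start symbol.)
ε-productions: E → ε
So E is immediately nullable.
P → E: every symbol on the right is nullable, so P is nullable too.
D → E P: every symbol on the right is nullable, so D is nullable too.
Y → P: every symbol on the right is nullable, so Y is nullable too.
Every non-terminal is now nullable.
Nullable = { 'D', 'E', 'P', 'Y' }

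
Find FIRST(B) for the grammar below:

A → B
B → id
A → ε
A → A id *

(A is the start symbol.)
{ 'id' }

To compute FIRST(B), examine every production with B on the left-hand side, reading each right-hand side left to right until a non-nullable symbol is reached.

From B → id:
  - id is a terminal: add 'id' and stop

Collecting: FIRST(B) = { 'id' }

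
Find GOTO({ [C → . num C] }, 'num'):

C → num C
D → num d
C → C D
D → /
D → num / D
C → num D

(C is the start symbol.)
GOTO(I, 'num') = CLOSURE({ [A → αX.β] : [A → α.Xβ] ∈ I, X = 'num' })

Items with dot before 'num', with the dot advanced:
  [C → . num C] → [C → num . C]
Closure of the advanced items:
  [C → num . C] has the dot before C: add [C → . num C], [C → . C D], [C → . num D]

GOTO = { [C → . C D], [C → . num C], [C → . num D], [C → num . C] }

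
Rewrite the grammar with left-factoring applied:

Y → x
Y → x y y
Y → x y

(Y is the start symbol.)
Left-factoring transforms A → αβ₁ | αβ₂ into A → αA' and A' → β₁ | β₂
(α is the longest common prefix among the alternatives). Repeat until
no nonterminal has two alternatives with a common prefix.

Round 1: Y has alternatives sharing prefix 'x'. Introduce Y': Y → x Y'
  Add: Y' → ε
  Add: Y' → y y
  Add: Y' → y

Round 2: Y' has alternatives sharing prefix 'y'. Introduce Y'': Y' → y Y''
  Add: Y'' → y
  Add: Y'' → ε

No remaining common prefixes — done.

Resulting grammar:
Y → x Y'
Y' → ε
Y' → y Y''
Y'' → y
Y'' → ε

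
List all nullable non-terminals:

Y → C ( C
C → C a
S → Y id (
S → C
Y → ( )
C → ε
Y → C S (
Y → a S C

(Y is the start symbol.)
A non-terminal is nullable if it can derive ε (the empty string): either it has an ε-production, or it has a production whose right-hand side consists entirely of nullable non-terminals.

ε-productions: C → ε
So C is immediately nullable.
S → C: every symbol on the right is nullable, so S is nullable too.
No further non-terminal can be added: every production for the remaining non-terminals contains a terminal or a non-nullable non-terminal.
Nullable = { 'C', 'S' }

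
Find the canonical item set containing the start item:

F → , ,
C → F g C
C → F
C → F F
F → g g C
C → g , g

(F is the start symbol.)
First, augment the grammar with F' → F
I₀ = CLOSURE({ [F' → . F] }):
  [F' → . F] has the dot before F: add [F → . , ,], [F → . g g C]
No further items can be added.

I₀ = { [F → . , ,], [F → . g g C], [F' → . F] }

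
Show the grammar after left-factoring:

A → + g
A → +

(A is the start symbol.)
A → + A'
A' → g
A' → ε

Left-factoring transforms A → αβ₁ | αβ₂ into A → αA' and A' → β₁ | β₂
(α is the longest common prefix among the alternatives). Repeat until
no nonterminal has two alternatives with a common prefix.

Round 1: A has alternatives sharing prefix '+'. Introduce A': A → + A'
  Add: A' → g
  Add: A' → ε

No remaining common prefixes — done.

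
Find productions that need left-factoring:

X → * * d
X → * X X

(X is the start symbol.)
Yes, X has productions with common prefix '*'

Left-factoring is needed when two productions for the same non-terminal
share a common prefix on the right-hand side.

Productions for X:
  X → * * d
  X → * X X

Found common prefix '*' in productions for X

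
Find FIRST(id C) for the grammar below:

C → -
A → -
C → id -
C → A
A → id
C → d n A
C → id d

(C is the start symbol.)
To compute FIRST(id C), process the symbols left to right:
Symbol id is a terminal. Add 'id' and stop.
FIRST(id C) = { 'id' }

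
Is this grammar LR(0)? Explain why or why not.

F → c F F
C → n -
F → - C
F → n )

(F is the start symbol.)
Augment with F' → F and build the canonical LR(0) collection (I0 = CLOSURE({[F' → . F]}), then GOTO on every symbol after a dot until no new states appear). It has 11 states:
  I0: { [F → . - C], [F → . c F F], [F → . n )], [F' → . F] }  — shift
  I1: { [C → . n -], [F → - . C] }  — shift
  I2: { [F' → F .] }  — accept
  I3: { [F → . - C], [F → . c F F], [F → . n )], [F → c . F F] }  — shift
  I4: { [F → n . )] }  — shift
  I5: { [F → n ) .] }  — reduce
  I6: { [F → . - C], [F → . c F F], [F → . n )], [F → c F . F] }  — shift
  I7: { [F → c F F .] }  — reduce
  I8: { [F → - C .] }  — reduce
  I9: { [C → n . -] }  — shift
  I10: { [C → n - .] }  — reduce

Every state is either a pure shift/goto state or contains exactly one complete item and nothing to shift — no conflicts. The grammar is LR(0).

Answer: Yes, the grammar is LR(0)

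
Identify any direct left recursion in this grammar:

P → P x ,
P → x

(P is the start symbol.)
Yes, P is left-recursive

Direct left recursion occurs when N → N α for some non-terminal N (the right-hand side begins with the left-hand side itself).

P → P x ,: LEFT RECURSIVE (starts with P)
P → x: starts with x

The grammar has direct left recursion on: P.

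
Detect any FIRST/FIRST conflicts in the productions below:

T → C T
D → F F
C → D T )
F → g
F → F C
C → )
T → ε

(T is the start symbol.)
Yes. F → g / F → F C on { 'g' }

FIRST sets of the non-terminals at (or reachable through a nullable prefix from) the front of some alternative:
  FIRST(C) = { ')', 'g' }
  FIRST(D) = { 'g' }
  FIRST(F) = { 'g' }

Productions for T:
  T → C T: FIRST = { ')', 'g' }
  T → ε: FIRST = { ε }
Productions for C:
  C → D T ): FIRST = { 'g' }
  C → ): FIRST = { ')' }
Productions for F:
  F → g: FIRST = { 'g' }
  F → F C: FIRST = { 'g' }
D has only one production, so no FIRST/FIRST conflict is possible there.

Conflict for F: F → g and F → F C
  Overlap: { 'g' }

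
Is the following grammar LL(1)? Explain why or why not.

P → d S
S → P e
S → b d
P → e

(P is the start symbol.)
Relevant sets:
  FIRST(P) = { 'd', 'e' }

For P:
  PREDICT(P → d S) = { 'd' }
  PREDICT(P → e) = { 'e' }
For S:
  PREDICT(S → P e) = { 'd', 'e' }
  PREDICT(S → b d) = { 'b' }

All predict sets are disjoint. The grammar IS LL(1).

Answer: Yes, the grammar is LL(1).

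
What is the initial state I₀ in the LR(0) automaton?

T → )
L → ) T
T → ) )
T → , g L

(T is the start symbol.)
First, augment the grammar with T' → T
I₀ = CLOSURE({ [T' → . T] }):
  [T' → . T] has the dot before T: add [T → . )], [T → . ) )], [T → . , g L]
No further items can be added.

I₀ = { [T → . ) )], [T → . )], [T → . , g L], [T' → . T] }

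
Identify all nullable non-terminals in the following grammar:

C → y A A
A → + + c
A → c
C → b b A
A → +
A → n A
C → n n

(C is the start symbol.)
None

A non-terminal is nullable if it can derive ε (the empty string): either it has an ε-production, or it has a production whose right-hand side consists entirely of nullable non-terminals.

There are no ε-productions, so no non-terminal can derive ε.
No non-terminals are nullable.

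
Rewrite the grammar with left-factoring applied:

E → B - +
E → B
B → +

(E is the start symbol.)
Left-factoring transforms A → αβ₁ | αβ₂ into A → αA' and A' → β₁ | β₂
(α is the longest common prefix among the alternatives). Repeat until
no nonterminal has two alternatives with a common prefix.

Round 1: E has alternatives sharing prefix 'B'. Introduce E': E → B E'
  Add: E' → - +
  Add: E' → ε

No remaining common prefixes — done.

Resulting grammar:
E → B E'
E' → - +
E' → ε
B → +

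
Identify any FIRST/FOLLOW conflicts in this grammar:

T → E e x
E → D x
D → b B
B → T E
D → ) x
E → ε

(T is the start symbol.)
No FIRST/FOLLOW conflicts.

A FIRST/FOLLOW conflict occurs when a non-terminal N has a nullable alternative N → β (β ⇒* ε) and another alternative N → α with FIRST(α) ∩ FOLLOW(N) ≠ ∅: on such a lookahead the parser cannot decide between expanding α and letting N vanish via β.

Nullable non-terminals: E.
FIRST sets used below: FIRST(D) = { ')', 'b' }

E: nullable alternative(s) E → ε; FOLLOW(E) = { 'e', 'x' }
  E → D x: FIRST \ {ε} = { ')', 'b' } — disjoint from FOLLOW(E)
  E → ε: FIRST \ {ε} = { } — this is the only nullable alternative, skip

B, D, T have no nullable alternative, so no FIRST/FOLLOW check is needed there.

No FIRST/FOLLOW conflicts found.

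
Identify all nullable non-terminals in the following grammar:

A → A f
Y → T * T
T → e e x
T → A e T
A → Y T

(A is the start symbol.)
There are no ε-productions, so no non-terminal can derive ε.
No non-terminals are nullable.

Answer: None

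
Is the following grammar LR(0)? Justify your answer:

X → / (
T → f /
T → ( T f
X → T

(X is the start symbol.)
Yes, the grammar is LR(0)

A grammar is LR(0) if no state in the canonical LR(0) collection has:
  - both a shift item (dot before a terminal) and a complete item (shift-reduce conflict), or
  - two or more complete items (reduce-reduce conflict; the accept item [X' → X .] counts as a complete item here).

Augment with X' → X and build the canonical LR(0) collection (I0 = CLOSURE({[X' → . X]}), then GOTO on every symbol after a dot until no new states appear). It has 10 states:
  I0: { [T → . ( T f], [T → . f /], [X → . / (], [X → . T], [X' → . X] }  — shift
  I1: { [T → ( . T f], [T → . ( T f], [T → . f /] }  — shift
  I2: { [X → / . (] }  — shift
  I3: { [X → T .] }  — reduce
  I4: { [X' → X .] }  — accept
  I5: { [T → f . /] }  — shift
  I6: { [T → f / .] }  — reduce
  I7: { [X → / ( .] }  — reduce
  I8: { [T → ( T . f] }  — shift
  I9: { [T → ( T f .] }  — reduce

Every state is either a pure shift/goto state or contains exactly one complete item and nothing to shift — no conflicts. The grammar is LR(0).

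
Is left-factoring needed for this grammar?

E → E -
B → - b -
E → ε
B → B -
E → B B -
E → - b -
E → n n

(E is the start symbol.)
No, left-factoring is not needed

Left-factoring is needed when two productions for the same non-terminal
share a common prefix on the right-hand side.

Productions for E:
  E → E -
  E → ε
  E → B B -
  E → - b -
  E → n n
Productions for B:
  B → - b -
  B → B -

No common prefixes found.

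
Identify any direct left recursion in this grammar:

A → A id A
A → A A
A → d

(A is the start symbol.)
A → A id A: LEFT RECURSIVE (starts with A)
A → A A: LEFT RECURSIVE (starts with A)
A → d: starts with d

The grammar has direct left recursion on: A.

Answer: Yes, A is left-recursive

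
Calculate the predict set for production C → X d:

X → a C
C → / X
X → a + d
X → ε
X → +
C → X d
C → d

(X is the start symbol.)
PREDICT(C → X d) = (FIRST(RHS) \ {ε}) ∪ (FOLLOW(C) if ε ∈ FIRST(RHS), i.e. RHS ⇒* ε)
FIRST(X) = { '+', 'a', ε }
FIRST(X d) = { '+', 'a', 'd' }
ε ∉ FIRST(X d), so FOLLOW(C) is not added.
PREDICT(C → X d) = { '+', 'a', 'd' }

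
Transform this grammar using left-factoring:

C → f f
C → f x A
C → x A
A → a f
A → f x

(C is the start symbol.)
C → f C'
C' → f
C' → x A
C → x A
A → a f
A → f x

Left-factoring transforms A → αβ₁ | αβ₂ into A → αA' and A' → β₁ | β₂
(α is the longest common prefix among the alternatives). Repeat until
no nonterminal has two alternatives with a common prefix.

Round 1: C has alternatives sharing prefix 'f'. Introduce C': C → f C'
  Add: C' → f
  Add: C' → x A

No remaining common prefixes — done.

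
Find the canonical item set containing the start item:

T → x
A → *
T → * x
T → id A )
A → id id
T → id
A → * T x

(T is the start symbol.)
First, augment the grammar with T' → T
I₀ = CLOSURE({ [T' → . T] }):
  [T' → . T] has the dot before T: add [T → . x], [T → . * x], [T → . id A )], [T → . id]
No further items can be added.

I₀ = { [T → . * x], [T → . id A )], [T → . id], [T → . x], [T' → . T] }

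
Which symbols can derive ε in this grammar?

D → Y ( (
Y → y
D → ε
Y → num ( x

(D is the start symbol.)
{ 'D' }

ε-productions: D → ε
So D is immediately nullable.
No further non-terminal can be added: every production for the remaining non-terminals contains a terminal or a non-nullable non-terminal.
Nullable = { 'D' }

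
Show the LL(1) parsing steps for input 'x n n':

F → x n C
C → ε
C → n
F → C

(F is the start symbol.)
LL(1) parsing maintains a stack (initially the start symbol over $) and the input. At each step: if the stack top is a terminal, match it against the current input token; if it is a non-terminal N, replace it with the RHS of M[N, lookahead] (the unique production whose predict set contains the lookahead).

Stack is shown with the top on the left.

Stack    Input    Action
------------------------
F $      x n n $  output F → x n C
x n C $  x n n $  match 'x'
n C $    n n $    match 'n'
C $      n $      output C → n
n $      n $      match 'n'
$        $        accept

The string is accepted.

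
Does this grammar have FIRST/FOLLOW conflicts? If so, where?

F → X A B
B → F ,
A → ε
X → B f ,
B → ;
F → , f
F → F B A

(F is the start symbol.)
No FIRST/FOLLOW conflicts.

A FIRST/FOLLOW conflict occurs when a non-terminal N has a nullable alternative N → β (β ⇒* ε) and another alternative N → α with FIRST(α) ∩ FOLLOW(N) ≠ ∅: on such a lookahead the parser cannot decide between expanding α and letting N vanish via β.

Nullable non-terminals: A.
A has a nullable alternative but only one production, so nothing to check.

B, F, X have no nullable alternative, so no FIRST/FOLLOW check is needed there.

No FIRST/FOLLOW conflicts found.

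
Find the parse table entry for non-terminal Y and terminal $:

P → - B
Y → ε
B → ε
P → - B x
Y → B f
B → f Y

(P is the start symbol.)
Y → ε

To find M[Y, $], we find productions for Y where $ is in the predict set (PREDICT(N → α) = (FIRST(α) \ {ε}) ∪ (FOLLOW(N) if α ⇒* ε)).

Relevant sets:
  FIRST(B) = { 'f', ε }
  FOLLOW(Y) = { $, 'f', 'x' }

Y → ε: PREDICT = { $, 'f', 'x' }
  $ is in predict set, so this production goes in M[Y, $]
Y → B f: PREDICT = { 'f' }

M[Y, $] = Y → ε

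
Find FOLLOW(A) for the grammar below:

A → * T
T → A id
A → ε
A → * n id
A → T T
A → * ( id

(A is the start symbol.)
{ $, 'id' }

To compute FOLLOW(A), find every occurrence of A on a right-hand side N → α A β: add FIRST(β) \ {ε}, and if β is empty or nullable also add FOLLOW(N). Iterate to a fixed point.

A is the start symbol, so $ ∈ FOLLOW(A).
In T → A id: A is followed by id, add FIRST(id) \ {ε} = { 'id' }

Taking the union: FOLLOW(A) = { $, 'id' }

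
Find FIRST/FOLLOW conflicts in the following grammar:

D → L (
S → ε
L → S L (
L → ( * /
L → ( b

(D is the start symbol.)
A FIRST/FOLLOW conflict occurs when a non-terminal N has a nullable alternative N → β (β ⇒* ε) and another alternative N → α with FIRST(α) ∩ FOLLOW(N) ≠ ∅: on such a lookahead the parser cannot decide between expanding α and letting N vanish via β.

Nullable non-terminals: S.
S has a nullable alternative but only one production, so nothing to check.

D, L have no nullable alternative, so no FIRST/FOLLOW check is needed there.

No FIRST/FOLLOW conflicts found.

Answer: No FIRST/FOLLOW conflicts.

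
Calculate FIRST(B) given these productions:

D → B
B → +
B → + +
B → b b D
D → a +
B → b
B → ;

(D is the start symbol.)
To compute FIRST(B), examine every production with B on the left-hand side, reading each right-hand side left to right until a non-nullable symbol is reached.

From B → +:
  - '+' is a terminal: add '+' and stop
From B → + +:
  - '+' is a terminal: add '+' and stop
From B → b b D:
  - b is a terminal: add 'b' and stop
From B → b:
  - b is a terminal: add 'b' and stop
From B → ;:
  - ';' is a terminal: add ';' and stop

Collecting: FIRST(B) = { '+', ';', 'b' }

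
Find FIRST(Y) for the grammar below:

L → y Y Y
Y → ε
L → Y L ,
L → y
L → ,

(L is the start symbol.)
{ ε }

From Y → ε:
  - ε-production, so ε ∈ FIRST(Y)

Collecting: FIRST(Y) = { ε }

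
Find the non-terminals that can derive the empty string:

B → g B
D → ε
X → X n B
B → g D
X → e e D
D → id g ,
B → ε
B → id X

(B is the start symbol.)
{ 'B', 'D' }

ε-productions: D → ε, B → ε
So D, B are immediately nullable.
No further non-terminal can be added: every production for the remaining non-terminals contains a terminal or a non-nullable non-terminal.
Nullable = { 'B', 'D' }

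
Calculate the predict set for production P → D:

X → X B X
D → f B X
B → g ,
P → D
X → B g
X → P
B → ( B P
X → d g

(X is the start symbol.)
{ 'f' }

PREDICT(P → D) = (FIRST(RHS) \ {ε}) ∪ (FOLLOW(P) if ε ∈ FIRST(RHS), i.e. RHS ⇒* ε)
FIRST(D) = { 'f' }
FIRST(D) = { 'f' }
ε ∉ FIRST(D), so FOLLOW(P) is not added.
PREDICT(P → D) = { 'f' }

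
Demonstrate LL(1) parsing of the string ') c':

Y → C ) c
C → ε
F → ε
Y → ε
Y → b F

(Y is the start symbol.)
LL(1) parsing maintains a stack (initially the start symbol over $) and the input. At each step: if the stack top is a terminal, match it against the current input token; if it is a non-terminal N, replace it with the RHS of M[N, lookahead] (the unique production whose predict set contains the lookahead).

Stack is shown with the top on the left.

Stack    Input  Action
----------------------
Y $      ) c $  output Y → C ) c
C ) c $  ) c $  output C → ε
) c $    ) c $  match ')'
c $      c $    match 'c'
$        $      accept

The string is accepted.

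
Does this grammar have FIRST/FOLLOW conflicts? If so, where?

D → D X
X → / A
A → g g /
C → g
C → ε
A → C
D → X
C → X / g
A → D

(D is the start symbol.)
Yes. A → D with FOLLOW(A) on { '/' }; C → X '/' g with FOLLOW(C) on { '/' }

A FIRST/FOLLOW conflict occurs when a non-terminal N has a nullable alternative N → β (β ⇒* ε) and another alternative N → α with FIRST(α) ∩ FOLLOW(N) ≠ ∅: on such a lookahead the parser cannot decide between expanding α and letting N vanish via β.

Nullable non-terminals: A, C.
FIRST sets used below: FIRST(C) = { '/', 'g', ε }, FIRST(D) = { '/' }, FIRST(X) = { '/' }

A: nullable alternative(s) A → C; FOLLOW(A) = { $, '/' }
  A → g g /: FIRST \ {ε} = { 'g' } — disjoint from FOLLOW(A)
  A → C: FIRST \ {ε} = { '/', 'g' } — this is the only nullable alternative, skip
  A → D: FIRST \ {ε} = { '/' } — overlaps FOLLOW(A) on { '/' }: CONFLICT

C: nullable alternative(s) C → ε; FOLLOW(C) = { $, '/' }
  C → g: FIRST \ {ε} = { 'g' } — disjoint from FOLLOW(C)
  C → ε: FIRST \ {ε} = { } — this is the only nullable alternative, skip
  C → X / g: FIRST \ {ε} = { '/' } — overlaps FOLLOW(C) on { '/' }: CONFLICT

D, X have no nullable alternative, so no FIRST/FOLLOW check is needed there.

So the grammar has 2 FIRST/FOLLOW conflicts (marked CONFLICT above).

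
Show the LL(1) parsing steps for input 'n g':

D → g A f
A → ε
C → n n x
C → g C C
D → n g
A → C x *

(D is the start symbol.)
LL(1) parsing maintains a stack (initially the start symbol over $) and the input. At each step: if the stack top is a terminal, match it against the current input token; if it is a non-terminal N, replace it with the RHS of M[N, lookahead] (the unique production whose predict set contains the lookahead).

Stack is shown with the top on the left.

Stack  Input  Action
--------------------
D $    n g $  output D → n g
n g $  n g $  match 'n'
g $    g $    match 'g'
$      $      accept

The string is accepted.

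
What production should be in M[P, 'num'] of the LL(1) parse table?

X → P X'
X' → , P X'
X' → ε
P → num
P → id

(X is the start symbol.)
To find M[P, 'num'], we find productions for P where 'num' is in the predict set (PREDICT(N → α) = (FIRST(α) \ {ε}) ∪ (FOLLOW(N) if α ⇒* ε)).

P → num: PREDICT = { 'num' }
  'num' is in predict set, so this production goes in M[P, 'num']
P → id: PREDICT = { 'id' }

M[P, 'num'] = P → num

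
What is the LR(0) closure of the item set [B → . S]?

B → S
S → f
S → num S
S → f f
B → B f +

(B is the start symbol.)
{ [B → . S], [S → . f f], [S → . f], [S → . num S] }

To compute CLOSURE, for each item [A → α.Bβ] where B is a non-terminal, add [B → .γ] for all productions B → γ; repeat for the newly added items until nothing changes.

Start with: [B → . S]
  [B → . S] has the dot before S: add [S → . f], [S → . num S], [S → . f f]
No further items can be added.

CLOSURE = { [B → . S], [S → . f f], [S → . f], [S → . num S] }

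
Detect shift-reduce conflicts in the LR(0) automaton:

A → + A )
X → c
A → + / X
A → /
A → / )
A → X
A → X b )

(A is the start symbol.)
Yes — I2: [A → / .] vs [A → / . )]; I4: [A → X .] vs [A → X . b )]; I9: [A → / .] vs [A → / . )]

A shift-reduce conflict occurs when an LR(0) state has both:
  - a complete (reduce) item [A → α .] (dot at the end), and
  - a shift item [B → β . c γ] (dot before a terminal).

Augment with A' → A and build the canonical LR(0) collection (I0 = CLOSURE({[A' → . A]}), then GOTO on every symbol after a dot until no new states appear). It has 13 states:
  I0: { [A → . + / X], [A → . + A )], [A → . / )], [A → . /], [A → . X b )], [A → . X], [A' → . A], [X → . c] }  — shift
  I1: { [A → + . / X], [A → + . A )], [A → . + / X], [A → . + A )], [A → . / )], [A → . /], [A → . X b )], [A → . X], [X → . c] }  — shift
  I2: { [A → / . )], [A → / .] }  — shift, reduce
  I3: { [A' → A .] }  — accept
  I4: { [A → X . b )], [A → X .] }  — shift, reduce
  I5: { [X → c .] }  — reduce
  I6: { [A → X b . )] }  — shift
  I7: { [A → X b ) .] }  — reduce
  I8: { [A → / ) .] }  — reduce
  I9: { [A → + / . X], [A → / . )], [A → / .], [X → . c] }  — shift, reduce
  I10: { [A → + A . )] }  — shift
  I11: { [A → + A ) .] }  — reduce
  I12: { [A → + / X .] }  — reduce

I2 contains reduce item [A → / .] and shift item [A → / . )] — shift-reduce conflict.
I4 contains reduce item [A → X .] and shift item [A → X . b )] — shift-reduce conflict.
I9 contains reduce item [A → / .] and shift items [A → / . )], [X → . c] — shift-reduce conflict.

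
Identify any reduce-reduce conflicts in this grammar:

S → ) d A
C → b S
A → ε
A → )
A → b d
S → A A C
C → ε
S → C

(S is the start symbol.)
A reduce-reduce conflict occurs when an LR(0) state has two complete items [A → α .] and [B → β .] — both call for a reduction, and with no lookahead the parser cannot choose between them.

Augment with S' → S and build the canonical LR(0) collection (I0 = CLOSURE({[S' → . S]}), then GOTO on every symbol after a dot until no new states appear). It has 15 states:
  I0: { [A → . )], [A → . b d], [A → .], [C → . b S], [C → .], [S → . ) d A], [S → . A A C], [S → . C], [S' → . S] }  — shift, 2 reduces
  I1: { [A → ) .], [S → ) . d A] }  — shift, reduce
  I2: { [A → . )], [A → . b d], [A → .], [S → A . A C] }  — shift, reduce
  I3: { [S → C .] }  — reduce
  I4: { [S' → S .] }  — accept
  I5: { [A → . )], [A → . b d], [A → .], [A → b . d], [C → . b S], [C → .], [C → b . S], [S → . ) d A], [S → . A A C], [S → . C] }  — shift, 2 reduces
  I6: { [C → b S .] }  — reduce
  I7: { [A → b d .] }  — reduce
  I8: { [A → ) .] }  — reduce
  I9: { [C → . b S], [C → .], [S → A A . C] }  — shift, reduce
  I10: { [A → b . d] }  — shift
  I11: { [S → A A C .] }  — reduce
  I12: { [A → . )], [A → . b d], [A → .], [C → . b S], [C → .], [C → b . S], [S → . ) d A], [S → . A A C], [S → . C] }  — shift, 2 reduces
  I13: { [A → . )], [A → . b d], [A → .], [S → ) d . A] }  — shift, reduce
  I14: { [S → ) d A .] }  — reduce

I0 contains complete items [A → .], [C → .] — reduce-reduce conflict.
I5 contains complete items [A → .], [C → .] — reduce-reduce conflict.
I12 contains complete items [A → .], [C → .] — reduce-reduce conflict.

Answer: Yes — I0: [A → .] vs [C → .]; I5: [A → .] vs [C → .]; I12: [A → .] vs [C → .]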